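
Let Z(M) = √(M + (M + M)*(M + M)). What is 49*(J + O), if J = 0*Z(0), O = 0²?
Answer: 0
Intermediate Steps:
Z(M) = √(M + 4*M²) (Z(M) = √(M + (2*M)*(2*M)) = √(M + 4*M²))
O = 0
J = 0 (J = 0*√(0*(1 + 4*0)) = 0*√(0*(1 + 0)) = 0*√(0*1) = 0*√0 = 0*0 = 0)
49*(J + O) = 49*(0 + 0) = 49*0 = 0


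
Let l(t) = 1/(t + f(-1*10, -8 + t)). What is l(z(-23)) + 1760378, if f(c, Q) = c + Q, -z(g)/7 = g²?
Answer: 13069046271/7424 ≈ 1.7604e+6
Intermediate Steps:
z(g) = -7*g²
f(c, Q) = Q + c
l(t) = 1/(-18 + 2*t) (l(t) = 1/(t + ((-8 + t) - 1*10)) = 1/(t + ((-8 + t) - 10)) = 1/(t + (-18 + t)) = 1/(-18 + 2*t))
l(z(-23)) + 1760378 = 1/(2*(-9 - 7*(-23)²)) + 1760378 = 1/(2*(-9 - 7*529)) + 1760378 = 1/(2*(-9 - 3703)) + 1760378 = (½)/(-3712) + 1760378 = (½)*(-1/3712) + 1760378 = -1/7424 + 1760378 = 13069046271/7424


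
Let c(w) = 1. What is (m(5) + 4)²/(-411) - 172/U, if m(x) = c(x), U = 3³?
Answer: -23789/3699 ≈ -6.4312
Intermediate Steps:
U = 27
m(x) = 1
(m(5) + 4)²/(-411) - 172/U = (1 + 4)²/(-411) - 172/27 = 5²*(-1/411) - 172*1/27 = 25*(-1/411) - 172/27 = -25/411 - 172/27 = -23789/3699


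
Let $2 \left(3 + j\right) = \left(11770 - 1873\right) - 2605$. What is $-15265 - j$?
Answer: $-18908$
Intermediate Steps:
$j = 3643$ ($j = -3 + \frac{\left(11770 - 1873\right) - 2605}{2} = -3 + \frac{9897 - 2605}{2} = -3 + \frac{1}{2} \cdot 7292 = -3 + 3646 = 3643$)
$-15265 - j = -15265 - 3643 = -18908$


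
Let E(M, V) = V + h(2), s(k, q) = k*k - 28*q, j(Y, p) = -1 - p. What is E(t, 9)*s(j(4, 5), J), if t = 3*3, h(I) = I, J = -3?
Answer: 1320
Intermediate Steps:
t = 9
s(k, q) = k² - 28*q
E(M, V) = 2 + V (E(M, V) = V + 2 = 2 + V)
E(t, 9)*s(j(4, 5), J) = (2 + 9)*((-1 - 1*5)² - 28*(-3)) = 11*((-1 - 5)² + 84) = 11*((-6)² + 84) = 11*(36 + 84) = 11*120 = 1320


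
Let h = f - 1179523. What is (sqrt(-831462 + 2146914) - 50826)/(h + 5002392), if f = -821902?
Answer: -50826/3000967 + 2*sqrt(328863)/3000967 ≈ -0.016554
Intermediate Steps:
h = -2001425 (h = -821902 - 1179523 = -2001425)
(sqrt(-831462 + 2146914) - 50826)/(h + 5002392) = (sqrt(-831462 + 2146914) - 50826)/(-2001425 + 5002392) = (sqrt(1315452) - 50826)/3000967 = (2*sqrt(328863) - 50826)*(1/3000967) = (-50826 + 2*sqrt(328863))*(1/3000967) = -50826/3000967 + 2*sqrt(328863)/3000967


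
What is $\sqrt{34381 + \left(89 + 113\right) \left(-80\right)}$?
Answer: $\sqrt{18221} \approx 134.99$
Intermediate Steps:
$\sqrt{34381 + \left(89 + 113\right) \left(-80\right)} = \sqrt{34381 + 202 \left(-80\right)} = \sqrt{34381 - 16160} = \sqrt{18221}$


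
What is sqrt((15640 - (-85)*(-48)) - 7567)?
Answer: 11*sqrt(33) ≈ 63.190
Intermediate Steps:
sqrt((15640 - (-85)*(-48)) - 7567) = sqrt((15640 - 1*4080) - 7567) = sqrt((15640 - 4080) - 7567) = sqrt(11560 - 7567) = sqrt(3993) = 11*sqrt(33)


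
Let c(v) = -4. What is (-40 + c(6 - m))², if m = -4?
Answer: 1936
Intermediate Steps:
(-40 + c(6 - m))² = (-40 - 4)² = (-44)² = 1936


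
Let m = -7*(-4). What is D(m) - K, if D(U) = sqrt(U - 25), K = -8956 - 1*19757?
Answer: 28713 + sqrt(3) ≈ 28715.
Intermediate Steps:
K = -28713 (K = -8956 - 19757 = -28713)
m = 28
D(U) = sqrt(-25 + U)
D(m) - K = sqrt(-25 + 28) - 1*(-28713) = sqrt(3) + 28713 = 28713 + sqrt(3)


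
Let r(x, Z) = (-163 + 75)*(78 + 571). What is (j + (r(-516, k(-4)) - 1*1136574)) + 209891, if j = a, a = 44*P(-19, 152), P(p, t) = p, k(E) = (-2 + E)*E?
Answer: -984631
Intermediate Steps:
k(E) = E*(-2 + E)
r(x, Z) = -57112 (r(x, Z) = -88*649 = -57112)
a = -836 (a = 44*(-19) = -836)
j = -836
(j + (r(-516, k(-4)) - 1*1136574)) + 209891 = (-836 + (-57112 - 1*1136574)) + 209891 = (-836 + (-57112 - 1136574)) + 209891 = (-836 - 1193686) + 209891 = -1194522 + 209891 = -984631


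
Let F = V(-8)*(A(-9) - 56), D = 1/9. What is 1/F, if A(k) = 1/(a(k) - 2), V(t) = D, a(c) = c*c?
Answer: -711/4423 ≈ -0.16075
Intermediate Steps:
a(c) = c²
D = ⅑ (D = 1*(⅑) = ⅑ ≈ 0.11111)
V(t) = ⅑
A(k) = 1/(-2 + k²) (A(k) = 1/(k² - 2) = 1/(-2 + k²))
F = -4423/711 (F = (1/(-2 + (-9)²) - 56)/9 = (1/(-2 + 81) - 56)/9 = (1/79 - 56)/9 = (⅑)*(-4423/79) = -4423/711 ≈ -6.2208)
1/F = 1/(-4423/711) = -711/4423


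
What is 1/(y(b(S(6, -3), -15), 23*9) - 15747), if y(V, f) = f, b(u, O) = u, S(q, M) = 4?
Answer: -1/15540 ≈ -6.4350e-5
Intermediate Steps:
1/(y(b(S(6, -3), -15), 23*9) - 15747) = 1/(23*9 - 15747) = 1/(207 - 15747) = 1/(-15540) = -1/15540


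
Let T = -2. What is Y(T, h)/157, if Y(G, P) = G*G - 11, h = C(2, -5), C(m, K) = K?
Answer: -7/157 ≈ -0.044586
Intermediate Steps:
h = -5
Y(G, P) = -11 + G**2 (Y(G, P) = G**2 - 11 = -11 + G**2)
Y(T, h)/157 = (-11 + (-2)**2)/157 = (-11 + 4)*(1/157) = -7*1/157 = -7/157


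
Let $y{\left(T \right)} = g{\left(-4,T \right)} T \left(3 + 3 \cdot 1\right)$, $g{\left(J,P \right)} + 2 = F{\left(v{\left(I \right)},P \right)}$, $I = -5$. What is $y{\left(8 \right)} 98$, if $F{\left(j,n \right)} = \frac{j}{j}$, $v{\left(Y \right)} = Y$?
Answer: $-4704$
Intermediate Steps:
$F{\left(j,n \right)} = 1$
$g{\left(J,P \right)} = -1$ ($g{\left(J,P \right)} = -2 + 1 = -1$)
$y{\left(T \right)} = - 6 T$ ($y{\left(T \right)} = - T \left(3 + 3 \cdot 1\right) = - T \left(3 + 3\right) = - T 6 = - 6 T$)
$y{\left(8 \right)} 98 = \left(-6\right) 8 \cdot 98 = \left(-48\right) 98 = -4704$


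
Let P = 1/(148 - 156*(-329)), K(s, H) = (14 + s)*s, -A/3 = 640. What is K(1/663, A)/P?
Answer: 477814576/439569 ≈ 1087.0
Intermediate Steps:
A = -1920 (A = -3*640 = -1920)
K(s, H) = s*(14 + s)
P = 1/51472 (P = 1/(148 + 51324) = 1/51472 ≈ 1.9428e-5)
K(1/663, A)/P = ((14 + 1/663)/663)/(1/51472) = ((14 + 1/663)/663)*51472 = ((1/663)*(9283/663))*51472 = (9283/439569)*51472 = 477814576/439569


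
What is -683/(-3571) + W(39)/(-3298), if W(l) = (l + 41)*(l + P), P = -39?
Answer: 683/3571 ≈ 0.19126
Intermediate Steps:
W(l) = (-39 + l)*(41 + l) (W(l) = (l + 41)*(l - 39) = (41 + l)*(-39 + l) = (-39 + l)*(41 + l))
-683/(-3571) + W(39)/(-3298) = -683/(-3571) + (-1599 + 39**2 + 2*39)/(-3298) = -683*(-1/3571) + (-1599 + 1521 + 78)*(-1/3298) = 683/3571 + 0*(-1/3298) = 683/3571 + 0 = 683/3571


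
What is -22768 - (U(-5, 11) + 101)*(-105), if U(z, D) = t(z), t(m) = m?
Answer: -12688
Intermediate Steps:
U(z, D) = z
-22768 - (U(-5, 11) + 101)*(-105) = -22768 - (-5 + 101)*(-105) = -22768 - 96*(-105) = -22768 - 1*(-10080) = -22768 + 10080 = -12688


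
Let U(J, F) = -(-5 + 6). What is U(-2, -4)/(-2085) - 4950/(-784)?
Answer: 5160767/817320 ≈ 6.3143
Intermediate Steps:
U(J, F) = -1 (U(J, F) = -1*1 = -1)
U(-2, -4)/(-2085) - 4950/(-784) = -1/(-2085) - 4950/(-784) = -1*(-1/2085) - 4950*(-1/784) = 1/2085 + 2475/392 = 5160767/817320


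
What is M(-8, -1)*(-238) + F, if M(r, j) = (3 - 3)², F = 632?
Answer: 632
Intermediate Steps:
M(r, j) = 0 (M(r, j) = 0² = 0)
M(-8, -1)*(-238) + F = 0*(-238) + 632 = 0 + 632 = 632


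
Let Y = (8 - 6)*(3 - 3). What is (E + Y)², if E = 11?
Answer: 121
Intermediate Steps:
Y = 0 (Y = 2*0 = 0)
(E + Y)² = (11 + 0)² = 11² = 121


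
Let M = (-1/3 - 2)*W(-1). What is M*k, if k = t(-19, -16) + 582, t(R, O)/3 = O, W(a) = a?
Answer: 1246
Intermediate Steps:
t(R, O) = 3*O
k = 534 (k = 3*(-16) + 582 = -48 + 582 = 534)
M = 7/3 (M = (-1/3 - 2)*(-1) = -7/3*(-1) = 7/3 ≈ 2.3333)
M*k = (7/3)*534 = 1246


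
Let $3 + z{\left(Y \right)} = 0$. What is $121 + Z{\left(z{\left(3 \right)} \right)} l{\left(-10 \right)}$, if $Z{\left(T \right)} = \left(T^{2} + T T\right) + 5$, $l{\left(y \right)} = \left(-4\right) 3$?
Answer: $-155$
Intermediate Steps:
$z{\left(Y \right)} = -3$ ($z{\left(Y \right)} = -3 + 0 = -3$)
$l{\left(y \right)} = -12$
$Z{\left(T \right)} = 5 + 2 T^{2}$ ($Z{\left(T \right)} = \left(T^{2} + T^{2}\right) + 5 = 2 T^{2} + 5 = 5 + 2 T^{2}$)
$121 + Z{\left(z{\left(3 \right)} \right)} l{\left(-10 \right)} = 121 + \left(5 + 2 \left(-3\right)^{2}\right) \left(-12\right) = 121 + \left(5 + 2 \cdot 9\right) \left(-12\right) = 121 + \left(5 + 18\right) \left(-12\right) = 121 + 23 \left(-12\right) = 121 - 276 = -155$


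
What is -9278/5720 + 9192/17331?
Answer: -18036463/16522220 ≈ -1.0916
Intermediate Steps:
-9278/5720 + 9192/17331 = -9278*1/5720 + 9192*(1/17331) = -4639/2860 + 3064/5777 = -18036463/16522220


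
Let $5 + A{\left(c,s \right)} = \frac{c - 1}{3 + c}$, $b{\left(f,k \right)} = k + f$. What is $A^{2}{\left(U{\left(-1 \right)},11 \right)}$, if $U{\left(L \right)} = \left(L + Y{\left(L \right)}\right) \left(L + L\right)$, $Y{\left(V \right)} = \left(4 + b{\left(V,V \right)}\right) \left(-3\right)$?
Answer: $\frac{5184}{289} \approx 17.938$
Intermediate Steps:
$b{\left(f,k \right)} = f + k$
$Y{\left(V \right)} = -12 - 6 V$ ($Y{\left(V \right)} = \left(4 + \left(V + V\right)\right) \left(-3\right) = \left(4 + 2 V\right) \left(-3\right) = -12 - 6 V$)
$U{\left(L \right)} = 2 L \left(-12 - 5 L\right)$ ($U{\left(L \right)} = \left(L - \left(12 + 6 L\right)\right) \left(L + L\right) = \left(-12 - 5 L\right) 2 L = 2 L \left(-12 - 5 L\right)$)
$A{\left(c,s \right)} = -5 + \frac{-1 + c}{3 + c}$ ($A{\left(c,s \right)} = -5 + \frac{c - 1}{3 + c} = -5 + \frac{-1 + c}{3 + c}$)
$A^{2}{\left(U{\left(-1 \right)},11 \right)} = \left(\frac{4 \left(-4 - \left(-2\right) \left(-1\right) \left(12 + 5 \left(-1\right)\right)\right)}{3 - - 2 \left(12 + 5 \left(-1\right)\right)}\right)^{2} = \left(\frac{4 \left(-4 - \left(-2\right) \left(-1\right) \left(12 - 5\right)\right)}{3 - - 2 \left(12 - 5\right)}\right)^{2} = \left(\frac{4 \left(-4 - \left(-2\right) \left(-1\right) 7\right)}{3 - \left(-2\right) 7}\right)^{2} = \left(\frac{4 \left(-4 - 14\right)}{3 + 14}\right)^{2} = \left(\frac{4 \left(-4 - 14\right)}{17}\right)^{2} = \left(4 \cdot \frac{1}{17} \left(-18\right)\right)^{2} = \left(- \frac{72}{17}\right)^{2} = \frac{5184}{289}$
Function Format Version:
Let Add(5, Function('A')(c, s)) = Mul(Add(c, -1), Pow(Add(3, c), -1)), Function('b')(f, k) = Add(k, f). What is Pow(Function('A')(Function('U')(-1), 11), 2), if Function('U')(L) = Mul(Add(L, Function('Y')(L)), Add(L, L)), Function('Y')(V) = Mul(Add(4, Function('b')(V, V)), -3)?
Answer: Rational(5184, 289) ≈ 17.938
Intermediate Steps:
Function('b')(f, k) = Add(f, k)
Function('Y')(V) = Add(-12, Mul(-6, V)) (Function('Y')(V) = Mul(Add(4, Add(V, V)), -3) = Mul(Add(4, Mul(2, V)), -3) = Add(-12, Mul(-6, V)))
Function('U')(L) = Mul(2, L, Add(-12, Mul(-5, L))) (Function('U')(L) = Mul(Add(L, Add(-12, Mul(-6, L))), Add(L, L)) = Mul(Add(-12, Mul(-5, L)), Mul(2, L)) = Mul(2, L, Add(-12, Mul(-5, L))))
Function('A')(c, s) = Add(-5, Mul(Pow(Add(3, c), -1), Add(-1, c))) (Function('A')(c, s) = Add(-5, Mul(Add(c, -1), Pow(Add(3, c), -1))) = Add(-5, Mul(Add(-1, c), Pow(Add(3, c), -1))) = Add(-5, Mul(Pow(Add(3, c), -1), Add(-1, c))))
Pow(Function('A')(Function('U')(-1), 11), 2) = Pow(Mul(4, Pow(Add(3, Mul(-2, -1, Add(12, Mul(5, -1)))), -1), Add(-4, Mul(-1, Mul(-2, -1, Add(12, Mul(5, -1)))))), 2) = Pow(Mul(4, Pow(Add(3, Mul(-2, -1, Add(12, -5))), -1), Add(-4, Mul(-1, Mul(-2, -1, Add(12, -5))))), 2) = Pow(Mul(4, Pow(Add(3, Mul(-2, -1, 7)), -1), Add(-4, Mul(-1, Mul(-2, -1, 7)))), 2) = Pow(Mul(4, Pow(Add(3, 14), -1), Add(-4, Mul(-1, 14))), 2) = Pow(Mul(4, Pow(17, -1), Add(-4, -14)), 2) = Pow(Mul(4, Rational(1, 17), -18), 2) = Pow(Rational(-72, 17), 2) = Rational(5184, 289)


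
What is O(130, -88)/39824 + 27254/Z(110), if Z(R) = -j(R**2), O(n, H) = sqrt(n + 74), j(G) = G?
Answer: -13627/6050 + sqrt(51)/19912 ≈ -2.2520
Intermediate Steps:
O(n, H) = sqrt(74 + n)
Z(R) = -R**2
O(130, -88)/39824 + 27254/Z(110) = sqrt(74 + 130)/39824 + 27254/((-1*110**2)) = sqrt(204)*(1/39824) + 27254/((-1*12100)) = (2*sqrt(51))*(1/39824) + 27254/(-12100) = sqrt(51)/19912 + 27254*(-1/12100) = sqrt(51)/19912 - 13627/6050 = -13627/6050 + sqrt(51)/19912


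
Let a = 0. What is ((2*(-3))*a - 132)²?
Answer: 17424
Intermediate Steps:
((2*(-3))*a - 132)² = ((2*(-3))*0 - 132)² = (-6*0 - 132)² = (0 - 132)² = (-132)² = 17424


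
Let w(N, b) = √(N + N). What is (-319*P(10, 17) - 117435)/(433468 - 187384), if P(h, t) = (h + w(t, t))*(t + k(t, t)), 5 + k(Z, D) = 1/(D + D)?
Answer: -1324375/2091714 - 130471*√34/8366856 ≈ -0.72408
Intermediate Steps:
w(N, b) = √2*√N (w(N, b) = √(2*N) = √2*√N)
k(Z, D) = -5 + 1/(2*D) (k(Z, D) = -5 + 1/(D + D) = -5 + 1/(2*D))
P(h, t) = (h + √2*√t)*(-5 + t + 1/(2*t)) (P(h, t) = (h + √2*√t)*(t + (-5 + 1/(2*t))) = (h + √2*√t)*(-5 + t + 1/(2*t)))
(-319*P(10, 17) - 117435)/(433468 - 187384) = (-319*(-5*10 + 10*17 + √2*17^(3/2) + (½)*10/17 + √2/(2*√17) - 5*√2*√17) - 117435)/(433468 - 187384) = (-319*(-50 + 170 + √2*(17*√17) + (½)*10*(1/17) + √2*(√17/17)/2 - 5*√34) - 117435)/246084 = (-319*(-50 + 170 + 17*√34 + 5/17 + √34/34 - 5*√34) - 117435)*(1/246084) = (-319*(2045/17 + 409*√34/34) - 117435)*(1/246084) = ((-652355/17 - 130471*√34/34) - 117435)*(1/246084) = (-2648750/17 - 130471*√34/34)*(1/246084) = -1324375/2091714 - 130471*√34/8366856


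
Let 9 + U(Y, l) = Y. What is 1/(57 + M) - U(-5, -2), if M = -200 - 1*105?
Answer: 3471/248 ≈ 13.996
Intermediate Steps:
M = -305 (M = -200 - 105 = -305)
U(Y, l) = -9 + Y
1/(57 + M) - U(-5, -2) = 1/(57 - 305) - (-9 - 5) = 1/(-248) - 1*(-14) = -1/248 + 14 = 3471/248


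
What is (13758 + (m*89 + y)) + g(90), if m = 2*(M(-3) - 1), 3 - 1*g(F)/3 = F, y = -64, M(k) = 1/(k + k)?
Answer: 39676/3 ≈ 13225.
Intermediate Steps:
M(k) = 1/(2*k)
g(F) = 9 - 3*F
m = -7/3 (m = 2*((½)/(-3) - 1) = 2*((½)*(-⅓) - 1) = 2*(-⅙ - 1) = 2*(-7/6) = -7/3 ≈ -2.3333)
(13758 + (m*89 + y)) + g(90) = (13758 + (-7/3*89 - 64)) + (9 - 3*90) = (13758 + (-623/3 - 64)) + (9 - 270) = (13758 - 815/3) - 261 = 40459/3 - 261 = 39676/3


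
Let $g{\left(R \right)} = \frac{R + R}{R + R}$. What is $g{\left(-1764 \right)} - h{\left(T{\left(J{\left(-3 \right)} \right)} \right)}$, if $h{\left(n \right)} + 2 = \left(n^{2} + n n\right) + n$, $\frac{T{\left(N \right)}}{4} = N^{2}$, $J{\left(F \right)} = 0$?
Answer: $3$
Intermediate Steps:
$T{\left(N \right)} = 4 N^{2}$
$g{\left(R \right)} = 1$ ($g{\left(R \right)} = \frac{2 R}{2 R} = 2 R \frac{1}{2 R} = 1$)
$h{\left(n \right)} = -2 + n + 2 n^{2}$ ($h{\left(n \right)} = -2 + \left(\left(n^{2} + n n\right) + n\right) = -2 + \left(\left(n^{2} + n^{2}\right) + n\right) = -2 + \left(2 n^{2} + n\right) = -2 + \left(n + 2 n^{2}\right) = -2 + n + 2 n^{2}$)
$g{\left(-1764 \right)} - h{\left(T{\left(J{\left(-3 \right)} \right)} \right)} = 1 - \left(-2 + 4 \cdot 0^{2} + 2 \left(4 \cdot 0^{2}\right)^{2}\right) = 1 - \left(-2 + 4 \cdot 0 + 2 \left(4 \cdot 0\right)^{2}\right) = 1 - \left(-2 + 0 + 2 \cdot 0^{2}\right) = 1 - \left(-2 + 0 + 2 \cdot 0\right) = 1 - \left(-2 + 0 + 0\right) = 1 - -2 = 1 + 2 = 3$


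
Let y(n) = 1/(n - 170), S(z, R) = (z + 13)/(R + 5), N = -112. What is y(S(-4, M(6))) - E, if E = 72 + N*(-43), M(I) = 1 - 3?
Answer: -816297/167 ≈ -4888.0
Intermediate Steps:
M(I) = -2
S(z, R) = (13 + z)/(5 + R)
E = 4888 (E = 72 - 112*(-43) = 72 + 4816 = 4888)
y(n) = 1/(-170 + n)
y(S(-4, M(6))) - E = 1/(-170 + (13 - 4)/(5 - 2)) - 1*4888 = 1/(-170 + 9/3) - 4888 = 1/(-170 + (⅓)*9) - 4888 = 1/(-170 + 3) - 4888 = 1/(-167) - 4888 = -1/167 - 4888 = -816297/167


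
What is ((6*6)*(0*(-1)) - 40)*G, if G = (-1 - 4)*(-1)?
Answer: -200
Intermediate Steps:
G = 5 (G = -5*(-1) = 5)
((6*6)*(0*(-1)) - 40)*G = ((6*6)*(0*(-1)) - 40)*5 = (36*0 - 40)*5 = (0 - 40)*5 = -40*5 = -200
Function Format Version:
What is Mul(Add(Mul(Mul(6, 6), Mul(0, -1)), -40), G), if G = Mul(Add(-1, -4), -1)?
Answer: -200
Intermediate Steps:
G = 5 (G = Mul(-5, -1) = 5)
Mul(Add(Mul(Mul(6, 6), Mul(0, -1)), -40), G) = Mul(Add(Mul(Mul(6, 6), Mul(0, -1)), -40), 5) = Mul(Add(Mul(36, 0), -40), 5) = Mul(Add(0, -40), 5) = Mul(-40, 5) = -200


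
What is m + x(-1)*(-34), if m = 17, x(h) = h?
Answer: 51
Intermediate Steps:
m + x(-1)*(-34) = 17 - 1*(-34) = 17 + 34 = 51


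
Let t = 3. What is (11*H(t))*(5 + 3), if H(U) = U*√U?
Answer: 264*√3 ≈ 457.26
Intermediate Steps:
H(U) = U^(3/2)
(11*H(t))*(5 + 3) = (11*3^(3/2))*(5 + 3) = (11*(3*√3))*8 = (33*√3)*8 = 264*√3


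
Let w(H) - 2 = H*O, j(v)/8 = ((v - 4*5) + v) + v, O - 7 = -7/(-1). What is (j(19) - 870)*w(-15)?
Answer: 119392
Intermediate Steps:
O = 14 (O = 7 - 7/(-1) = 7 - 7*(-1) = 7 + 7 = 14)
j(v) = -160 + 24*v (j(v) = 8*(((v - 4*5) + v) + v) = 8*(((v - 20) + v) + v) = 8*(((-20 + v) + v) + v) = 8*((-20 + 2*v) + v) = 8*(-20 + 3*v) = -160 + 24*v)
w(H) = 2 + 14*H (w(H) = 2 + H*14 = 2 + 14*H)
(j(19) - 870)*w(-15) = ((-160 + 24*19) - 870)*(2 + 14*(-15)) = ((-160 + 456) - 870)*(2 - 210) = (296 - 870)*(-208) = -574*(-208) = 119392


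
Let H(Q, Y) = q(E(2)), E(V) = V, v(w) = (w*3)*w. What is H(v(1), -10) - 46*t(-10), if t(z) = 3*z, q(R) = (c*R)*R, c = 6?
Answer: 1404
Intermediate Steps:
v(w) = 3*w² (v(w) = (3*w)*w = 3*w²)
q(R) = 6*R² (q(R) = (6*R)*R = 6*R²)
H(Q, Y) = 24 (H(Q, Y) = 6*2² = 6*4 = 24)
H(v(1), -10) - 46*t(-10) = 24 - 138*(-10) = 24 - 46*(-30) = 24 + 1380 = 1404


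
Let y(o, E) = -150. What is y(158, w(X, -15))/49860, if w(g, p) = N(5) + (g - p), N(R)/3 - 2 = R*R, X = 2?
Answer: -5/1662 ≈ -0.0030084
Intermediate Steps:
N(R) = 6 + 3*R² (N(R) = 6 + 3*(R*R) = 6 + 3*R²)
w(g, p) = 81 + g - p (w(g, p) = (6 + 3*5²) + (g - p) = (6 + 3*25) + (g - p) = (6 + 75) + (g - p) = 81 + (g - p) = 81 + g - p)
y(158, w(X, -15))/49860 = -150/49860 = -150*1/49860 = -5/1662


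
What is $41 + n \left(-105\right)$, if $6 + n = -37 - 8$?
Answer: $5396$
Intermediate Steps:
$n = -51$ ($n = -6 - 45 = -51$)
$41 + n \left(-105\right) = 41 - -5355 = 41 + 5355 = 5396$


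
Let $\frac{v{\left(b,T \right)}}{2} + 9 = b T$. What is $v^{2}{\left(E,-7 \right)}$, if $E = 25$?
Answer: $135424$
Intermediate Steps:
$v{\left(b,T \right)} = -18 + 2 T b$ ($v{\left(b,T \right)} = -18 + 2 b T = -18 + 2 T b$)
$v^{2}{\left(E,-7 \right)} = \left(-18 + 2 \left(-7\right) 25\right)^{2} = \left(-18 - 350\right)^{2} = \left(-368\right)^{2} = 135424$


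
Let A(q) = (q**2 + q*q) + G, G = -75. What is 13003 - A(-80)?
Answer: 278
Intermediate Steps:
A(q) = -75 + 2*q**2 (A(q) = (q**2 + q*q) - 75 = (q**2 + q**2) - 75 = 2*q**2 - 75 = -75 + 2*q**2)
13003 - A(-80) = 13003 - (-75 + 2*(-80)**2) = 13003 - (-75 + 2*6400) = 13003 - (-75 + 12800) = 13003 - 1*12725 = 13003 - 12725 = 278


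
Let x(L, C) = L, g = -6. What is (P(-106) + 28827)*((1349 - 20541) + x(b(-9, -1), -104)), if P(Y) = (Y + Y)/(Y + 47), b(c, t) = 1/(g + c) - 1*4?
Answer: -97957816141/177 ≈ -5.5343e+8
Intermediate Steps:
b(c, t) = -4 + 1/(-6 + c) (b(c, t) = 1/(-6 + c) - 1*4 = 1/(-6 + c) - 4 = -4 + 1/(-6 + c))
P(Y) = 2*Y/(47 + Y) (P(Y) = (2*Y)/(47 + Y) = 2*Y/(47 + Y))
(P(-106) + 28827)*((1349 - 20541) + x(b(-9, -1), -104)) = (2*(-106)/(47 - 106) + 28827)*((1349 - 20541) + (25 - 4*(-9))/(-6 - 9)) = (2*(-106)/(-59) + 28827)*(-19192 + (25 + 36)/(-15)) = (2*(-106)*(-1/59) + 28827)*(-19192 - 1/15*61) = (212/59 + 28827)*(-19192 - 61/15) = (1701005/59)*(-287941/15) = -97957816141/177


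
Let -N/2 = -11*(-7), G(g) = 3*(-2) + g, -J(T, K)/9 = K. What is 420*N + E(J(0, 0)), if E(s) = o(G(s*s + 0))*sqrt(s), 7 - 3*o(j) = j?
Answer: -64680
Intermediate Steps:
J(T, K) = -9*K
G(g) = -6 + g
o(j) = 7/3 - j/3
E(s) = sqrt(s)*(13/3 - s**2/3) (E(s) = (7/3 - (-6 + (s*s + 0))/3)*sqrt(s) = (7/3 - (-6 + (s**2 + 0))/3)*sqrt(s) = (7/3 - (-6 + s**2)/3)*sqrt(s) = (7/3 + (2 - s**2/3))*sqrt(s) = (13/3 - s**2/3)*sqrt(s) = sqrt(s)*(13/3 - s**2/3))
N = -154 (N = -(-22)*(-7) = -2*77 = -154)
420*N + E(J(0, 0)) = 420*(-154) + sqrt(-9*0)*(13 - (-9*0)**2)/3 = -64680 + sqrt(0)*(13 - 1*0**2)/3 = -64680 + (1/3)*0*(13 - 1*0) = -64680 + (1/3)*0*(13 + 0) = -64680 + (1/3)*0*13 = -64680 + 0 = -64680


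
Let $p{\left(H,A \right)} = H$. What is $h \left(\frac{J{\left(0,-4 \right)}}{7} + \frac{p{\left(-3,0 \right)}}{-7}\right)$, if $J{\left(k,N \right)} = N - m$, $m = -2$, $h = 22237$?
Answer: $\frac{22237}{7} \approx 3176.7$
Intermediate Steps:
$J{\left(k,N \right)} = 2 + N$ ($J{\left(k,N \right)} = N - -2 = N + 2 = 2 + N$)
$h \left(\frac{J{\left(0,-4 \right)}}{7} + \frac{p{\left(-3,0 \right)}}{-7}\right) = 22237 \left(\frac{2 - 4}{7} - \frac{3}{-7}\right) = 22237 \left(\left(-2\right) \frac{1}{7} - - \frac{3}{7}\right) = 22237 \left(- \frac{2}{7} + \frac{3}{7}\right) = 22237 \cdot \frac{1}{7} = \frac{22237}{7}$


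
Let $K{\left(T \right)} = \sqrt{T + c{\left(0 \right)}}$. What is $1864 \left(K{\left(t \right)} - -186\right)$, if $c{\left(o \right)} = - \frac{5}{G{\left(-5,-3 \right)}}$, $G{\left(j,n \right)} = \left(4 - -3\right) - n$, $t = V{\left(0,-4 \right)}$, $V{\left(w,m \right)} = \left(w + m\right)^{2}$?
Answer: $346704 + 932 \sqrt{62} \approx 3.5404 \cdot 10^{5}$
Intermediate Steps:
$V{\left(w,m \right)} = \left(m + w\right)^{2}$
$t = 16$ ($t = \left(-4 + 0\right)^{2} = \left(-4\right)^{2} = 16$)
$G{\left(j,n \right)} = 7 - n$ ($G{\left(j,n \right)} = \left(4 + 3\right) - n = 7 - n$)
$c{\left(o \right)} = - \frac{1}{2}$ ($c{\left(o \right)} = - \frac{5}{7 - -3} = - \frac{5}{7 + 3} = - \frac{5}{10} = \left(-5\right) \frac{1}{10} = - \frac{1}{2}$)
$K{\left(T \right)} = \sqrt{- \frac{1}{2} + T}$ ($K{\left(T \right)} = \sqrt{T - \frac{1}{2}} = \sqrt{- \frac{1}{2} + T}$)
$1864 \left(K{\left(t \right)} - -186\right) = 1864 \left(\frac{\sqrt{-2 + 4 \cdot 16}}{2} - -186\right) = 1864 \left(\frac{\sqrt{-2 + 64}}{2} + 186\right) = 1864 \left(\frac{\sqrt{62}}{2} + 186\right) = 1864 \left(186 + \frac{\sqrt{62}}{2}\right) = 346704 + 932 \sqrt{62}$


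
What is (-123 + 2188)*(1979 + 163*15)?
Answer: 9135560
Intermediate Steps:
(-123 + 2188)*(1979 + 163*15) = 2065*(1979 + 2445) = 2065*4424 = 9135560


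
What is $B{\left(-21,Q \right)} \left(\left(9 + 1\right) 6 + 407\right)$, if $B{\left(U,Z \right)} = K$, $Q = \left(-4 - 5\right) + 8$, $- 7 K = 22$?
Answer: $- \frac{10274}{7} \approx -1467.7$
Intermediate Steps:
$K = - \frac{22}{7}$ ($K = \left(- \frac{1}{7}\right) 22 = - \frac{22}{7} \approx -3.1429$)
$Q = -1$ ($Q = -9 + 8 = -1$)
$B{\left(U,Z \right)} = - \frac{22}{7}$
$B{\left(-21,Q \right)} \left(\left(9 + 1\right) 6 + 407\right) = - \frac{22 \left(\left(9 + 1\right) 6 + 407\right)}{7} = - \frac{22 \left(10 \cdot 6 + 407\right)}{7} = - \frac{22 \left(60 + 407\right)}{7} = \left(- \frac{22}{7}\right) 467 = - \frac{10274}{7}$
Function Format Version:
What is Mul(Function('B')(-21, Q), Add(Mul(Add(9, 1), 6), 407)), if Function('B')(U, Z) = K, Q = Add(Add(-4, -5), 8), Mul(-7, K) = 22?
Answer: Rational(-10274, 7) ≈ -1467.7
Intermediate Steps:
K = Rational(-22, 7) (K = Mul(Rational(-1, 7), 22) = Rational(-22, 7) ≈ -3.1429)
Q = -1 (Q = Add(-9, 8) = -1)
Function('B')(U, Z) = Rational(-22, 7)
Mul(Function('B')(-21, Q), Add(Mul(Add(9, 1), 6), 407)) = Mul(Rational(-22, 7), Add(Mul(Add(9, 1), 6), 407)) = Mul(Rational(-22, 7), Add(Mul(10, 6), 407)) = Mul(Rational(-22, 7), Add(60, 407)) = Mul(Rational(-22, 7), 467) = Rational(-10274, 7)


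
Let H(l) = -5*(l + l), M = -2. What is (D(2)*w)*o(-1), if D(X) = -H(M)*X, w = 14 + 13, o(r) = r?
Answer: 1080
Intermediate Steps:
w = 27
H(l) = -10*l
D(X) = -20*X (D(X) = -(-10*(-2))*X = -20*X)
(D(2)*w)*o(-1) = (-20*2*27)*(-1) = -40*27*(-1) = -1080*(-1) = 1080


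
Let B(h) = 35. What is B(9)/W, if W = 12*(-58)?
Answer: -35/696 ≈ -0.050287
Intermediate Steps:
W = -696
B(9)/W = 35/(-696) = 35*(-1/696) = -35/696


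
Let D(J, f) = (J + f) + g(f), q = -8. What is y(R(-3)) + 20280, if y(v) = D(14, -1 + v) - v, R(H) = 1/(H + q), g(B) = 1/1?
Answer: 20294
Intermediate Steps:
g(B) = 1
R(H) = 1/(-8 + H) (R(H) = 1/(H - 8) = 1/(-8 + H))
D(J, f) = 1 + J + f (D(J, f) = (J + f) + 1 = 1 + J + f)
y(v) = 14 (y(v) = (1 + 14 + (-1 + v)) - v = (14 + v) - v = 14)
y(R(-3)) + 20280 = 14 + 20280 = 20294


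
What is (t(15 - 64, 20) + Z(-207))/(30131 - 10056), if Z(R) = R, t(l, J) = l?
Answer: -256/20075 ≈ -0.012752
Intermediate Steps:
(t(15 - 64, 20) + Z(-207))/(30131 - 10056) = ((15 - 64) - 207)/(30131 - 10056) = (-49 - 207)/20075 = -256*1/20075 = -256/20075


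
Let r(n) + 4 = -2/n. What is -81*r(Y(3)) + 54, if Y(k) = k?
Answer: 432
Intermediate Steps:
r(n) = -4 - 2/n
-81*r(Y(3)) + 54 = -81*(-4 - 2/3) + 54 = -81*(-4 - 2*⅓) + 54 = -81*(-4 - ⅔) + 54 = -81*(-14/3) + 54 = 378 + 54 = 432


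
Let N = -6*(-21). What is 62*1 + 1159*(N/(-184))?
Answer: -67313/92 ≈ -731.66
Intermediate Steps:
N = 126
62*1 + 1159*(N/(-184)) = 62*1 + 1159*(126/(-184)) = 62 + 1159*(126*(-1/184)) = 62 + 1159*(-63/92) = 62 - 73017/92 = -67313/92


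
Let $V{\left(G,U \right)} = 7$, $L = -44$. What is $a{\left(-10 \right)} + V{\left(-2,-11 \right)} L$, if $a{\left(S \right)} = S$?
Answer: $-318$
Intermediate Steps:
$a{\left(-10 \right)} + V{\left(-2,-11 \right)} L = -10 + 7 \left(-44\right) = -10 - 308 = -318$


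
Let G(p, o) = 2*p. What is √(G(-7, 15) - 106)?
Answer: 2*I*√30 ≈ 10.954*I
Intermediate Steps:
√(G(-7, 15) - 106) = √(2*(-7) - 106) = √(-14 - 106) = √(-120) = 2*I*√30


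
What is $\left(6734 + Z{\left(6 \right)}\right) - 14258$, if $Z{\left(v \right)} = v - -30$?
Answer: $-7488$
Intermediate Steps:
$Z{\left(v \right)} = 30 + v$ ($Z{\left(v \right)} = v + 30 = 30 + v$)
$\left(6734 + Z{\left(6 \right)}\right) - 14258 = \left(6734 + \left(30 + 6\right)\right) - 14258 = \left(6734 + 36\right) - 14258 = 6770 - 14258 = -7488$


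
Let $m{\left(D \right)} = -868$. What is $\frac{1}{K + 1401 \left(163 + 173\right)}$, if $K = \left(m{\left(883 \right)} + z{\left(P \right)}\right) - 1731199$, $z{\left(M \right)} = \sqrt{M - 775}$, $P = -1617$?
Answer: $- \frac{1261331}{1590955893953} - \frac{2 i \sqrt{598}}{1590955893953} \approx -7.9281 \cdot 10^{-7} - 3.0741 \cdot 10^{-11} i$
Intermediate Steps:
$z{\left(M \right)} = \sqrt{-775 + M}$
$K = -1732067 + 2 i \sqrt{598}$ ($K = \left(-868 + \sqrt{-775 - 1617}\right) - 1731199 = \left(-868 + \sqrt{-2392}\right) - 1731199 = \left(-868 + 2 i \sqrt{598}\right) - 1731199 = -1732067 + 2 i \sqrt{598} \approx -1.7321 \cdot 10^{6} + 48.908 i$)
$\frac{1}{K + 1401 \left(163 + 173\right)} = \frac{1}{\left(-1732067 + 2 i \sqrt{598}\right) + 1401 \left(163 + 173\right)} = \frac{1}{\left(-1732067 + 2 i \sqrt{598}\right) + 1401 \cdot 336} = \frac{1}{\left(-1732067 + 2 i \sqrt{598}\right) + 470736} = \frac{1}{-1261331 + 2 i \sqrt{598}}$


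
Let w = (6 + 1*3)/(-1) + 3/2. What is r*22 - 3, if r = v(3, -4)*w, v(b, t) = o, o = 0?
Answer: -3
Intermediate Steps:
v(b, t) = 0
w = -15/2 (w = (6 + 3)*(-1) + 3*(½) = 9*(-1) + 3/2 = -9 + 3/2 = -15/2 ≈ -7.5000)
r = 0 (r = 0*(-15/2) = 0)
r*22 - 3 = 0*22 - 3 = 0 - 3 = -3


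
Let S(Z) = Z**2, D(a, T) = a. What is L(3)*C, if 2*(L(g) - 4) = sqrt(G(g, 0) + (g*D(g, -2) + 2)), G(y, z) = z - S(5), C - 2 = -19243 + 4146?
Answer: -60380 - 15095*I*sqrt(14)/2 ≈ -60380.0 - 28240.0*I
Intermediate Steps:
C = -15095 (C = 2 + (-19243 + 4146) = 2 - 15097 = -15095)
G(y, z) = -25 + z (G(y, z) = z - 1*5**2 = z - 1*25 = z - 25 = -25 + z)
L(g) = 4 + sqrt(-23 + g**2)/2 (L(g) = 4 + sqrt((-25 + 0) + (g*g + 2))/2 = 4 + sqrt(-25 + (g**2 + 2))/2 = 4 + sqrt(-25 + (2 + g**2))/2 = 4 + sqrt(-23 + g**2)/2)
L(3)*C = (4 + sqrt(-23 + 3**2)/2)*(-15095) = (4 + sqrt(-23 + 9)/2)*(-15095) = (4 + sqrt(-14)/2)*(-15095) = (4 + (I*sqrt(14))/2)*(-15095) = (4 + I*sqrt(14)/2)*(-15095) = -60380 - 15095*I*sqrt(14)/2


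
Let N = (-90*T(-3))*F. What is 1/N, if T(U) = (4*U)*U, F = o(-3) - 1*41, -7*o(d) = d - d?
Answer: 1/132840 ≈ 7.5279e-6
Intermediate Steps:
o(d) = 0 (o(d) = -(d - d)/7 = -⅐*0 = 0)
F = -41 (F = 0 - 1*41 = 0 - 41 = -41)
T(U) = 4*U²
N = 132840 (N = -360*(-3)²*(-41) = -360*9*(-41) = -90*36*(-41) = -3240*(-41) = 132840)
1/N = 1/132840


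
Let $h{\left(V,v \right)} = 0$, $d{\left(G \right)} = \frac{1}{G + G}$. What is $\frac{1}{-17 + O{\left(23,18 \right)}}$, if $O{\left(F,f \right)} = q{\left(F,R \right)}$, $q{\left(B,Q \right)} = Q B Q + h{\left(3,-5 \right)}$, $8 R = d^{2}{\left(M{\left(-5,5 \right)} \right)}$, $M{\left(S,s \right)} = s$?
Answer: $- \frac{640000}{10879977} \approx -0.058824$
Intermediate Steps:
$d{\left(G \right)} = \frac{1}{2 G}$
$R = \frac{1}{800}$ ($R = \frac{\left(\frac{1}{2 \cdot 5}\right)^{2}}{8} = \frac{\left(\frac{1}{2} \cdot \frac{1}{5}\right)^{2}}{8} = \frac{1}{8 \cdot 100} = \frac{1}{8} \cdot \frac{1}{100} = \frac{1}{800} \approx 0.00125$)
$q{\left(B,Q \right)} = B Q^{2}$ ($q{\left(B,Q \right)} = Q B Q + 0 = B Q Q + 0 = B Q^{2} + 0 = B Q^{2}$)
$O{\left(F,f \right)} = \frac{F}{640000}$
$\frac{1}{-17 + O{\left(23,18 \right)}} = \frac{1}{-17 + \frac{1}{640000} \cdot 23} = \frac{1}{-17 + \frac{23}{640000}} = \frac{1}{- \frac{10879977}{640000}} = - \frac{640000}{10879977}$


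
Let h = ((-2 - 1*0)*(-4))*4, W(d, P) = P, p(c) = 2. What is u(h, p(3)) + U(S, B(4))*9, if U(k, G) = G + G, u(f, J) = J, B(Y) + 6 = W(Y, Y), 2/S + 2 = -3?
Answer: -34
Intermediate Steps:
S = -2/5 (S = 2/(-2 - 3) = 2/(-5) = 2*(-1/5) = -2/5 ≈ -0.40000)
h = 32 (h = ((-2 + 0)*(-4))*4 = -2*(-4)*4 = 8*4 = 32)
B(Y) = -6 + Y
U(k, G) = 2*G
u(h, p(3)) + U(S, B(4))*9 = 2 + (2*(-6 + 4))*9 = 2 + (2*(-2))*9 = 2 - 4*9 = 2 - 36 = -34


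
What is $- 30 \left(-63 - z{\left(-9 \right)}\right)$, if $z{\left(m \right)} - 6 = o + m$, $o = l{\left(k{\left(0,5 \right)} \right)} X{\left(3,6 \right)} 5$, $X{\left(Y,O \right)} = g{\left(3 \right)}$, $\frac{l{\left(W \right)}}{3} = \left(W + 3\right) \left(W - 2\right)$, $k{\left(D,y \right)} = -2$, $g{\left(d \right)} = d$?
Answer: $-3600$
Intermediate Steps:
$l{\left(W \right)} = 3 \left(-2 + W\right) \left(3 + W\right)$ ($l{\left(W \right)} = 3 \left(W + 3\right) \left(W - 2\right) = 3 \left(3 + W\right) \left(-2 + W\right) = 3 \left(-2 + W\right) \left(3 + W\right)$)
$X{\left(Y,O \right)} = 3$
$o = -180$ ($o = \left(-18 + 3 \left(-2\right) + 3 \left(-2\right)^{2}\right) 3 \cdot 5 = \left(-18 - 6 + 3 \cdot 4\right) 3 \cdot 5 = \left(-18 - 6 + 12\right) 3 \cdot 5 = \left(-12\right) 3 \cdot 5 = \left(-36\right) 5 = -180$)
$z{\left(m \right)} = -174 + m$ ($z{\left(m \right)} = 6 + \left(-180 + m\right) = -174 + m$)
$- 30 \left(-63 - z{\left(-9 \right)}\right) = - 30 \left(-63 - \left(-174 - 9\right)\right) = - 30 \left(-63 - -183\right) = - 30 \left(-63 + 183\right) = \left(-30\right) 120 = -3600$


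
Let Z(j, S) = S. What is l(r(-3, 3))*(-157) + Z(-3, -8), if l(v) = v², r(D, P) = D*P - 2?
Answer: -19005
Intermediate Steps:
r(D, P) = -2 + D*P
l(r(-3, 3))*(-157) + Z(-3, -8) = (-2 - 3*3)²*(-157) - 8 = (-2 - 9)²*(-157) - 8 = (-11)²*(-157) - 8 = 121*(-157) - 8 = -18997 - 8 = -19005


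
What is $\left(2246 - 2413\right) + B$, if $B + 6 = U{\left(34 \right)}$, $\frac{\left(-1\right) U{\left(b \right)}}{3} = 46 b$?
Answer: $-4865$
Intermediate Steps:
$U{\left(b \right)} = - 138 b$ ($U{\left(b \right)} = - 3 \cdot 46 b = - 138 b$)
$B = -4698$ ($B = -6 - 4692 = -4698$)
$\left(2246 - 2413\right) + B = \left(2246 - 2413\right) - 4698 = -167 - 4698 = -4865$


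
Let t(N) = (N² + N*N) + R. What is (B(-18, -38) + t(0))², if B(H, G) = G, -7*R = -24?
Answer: 58564/49 ≈ 1195.2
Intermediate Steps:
R = 24/7 (R = -⅐*(-24) = 24/7 ≈ 3.4286)
t(N) = 24/7 + 2*N² (t(N) = (N² + N*N) + 24/7 = (N² + N²) + 24/7 = 2*N² + 24/7 = 24/7 + 2*N²)
(B(-18, -38) + t(0))² = (-38 + (24/7 + 2*0²))² = (-38 + (24/7 + 2*0))² = (-38 + (24/7 + 0))² = (-38 + 24/7)² = (-242/7)² = 58564/49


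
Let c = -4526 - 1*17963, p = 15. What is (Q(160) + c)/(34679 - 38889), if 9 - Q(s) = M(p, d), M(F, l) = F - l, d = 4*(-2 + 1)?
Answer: 22499/4210 ≈ 5.3442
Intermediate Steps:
d = -4 (d = 4*(-1) = -4)
Q(s) = -10 (Q(s) = 9 - (15 - 1*(-4)) = 9 - (15 + 4) = 9 - 1*19 = 9 - 19 = -10)
c = -22489 (c = -4526 - 17963 = -22489)
(Q(160) + c)/(34679 - 38889) = (-10 - 22489)/(34679 - 38889) = -22499/(-4210) = -22499*(-1/4210) = 22499/4210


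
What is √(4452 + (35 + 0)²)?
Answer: √5677 ≈ 75.346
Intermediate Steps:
√(4452 + (35 + 0)²) = √(4452 + 35²) = √(4452 + 1225) = √5677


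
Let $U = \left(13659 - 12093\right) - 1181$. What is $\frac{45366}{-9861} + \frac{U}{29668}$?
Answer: $- \frac{447374001}{97518716} \approx -4.5876$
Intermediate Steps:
$U = 385$ ($U = 1566 - 1181 = 385$)
$\frac{45366}{-9861} + \frac{U}{29668} = \frac{45366}{-9861} + \frac{385}{29668} = 45366 \left(- \frac{1}{9861}\right) + 385 \cdot \frac{1}{29668} = - \frac{15122}{3287} + \frac{385}{29668} = - \frac{447374001}{97518716}$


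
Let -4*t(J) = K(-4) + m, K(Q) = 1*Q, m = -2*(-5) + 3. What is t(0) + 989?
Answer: 3947/4 ≈ 986.75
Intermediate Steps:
m = 13 (m = 10 + 3 = 13)
K(Q) = Q
t(J) = -9/4 (t(J) = -(-4 + 13)/4 = -¼*9 = -9/4)
t(0) + 989 = -9/4 + 989 = 3947/4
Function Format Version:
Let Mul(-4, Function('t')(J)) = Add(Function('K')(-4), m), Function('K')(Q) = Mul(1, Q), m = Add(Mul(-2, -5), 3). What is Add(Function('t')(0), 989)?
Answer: Rational(3947, 4) ≈ 986.75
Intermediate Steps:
m = 13 (m = Add(10, 3) = 13)
Function('K')(Q) = Q
Function('t')(J) = Rational(-9, 4) (Function('t')(J) = Mul(Rational(-1, 4), Add(-4, 13)) = Mul(Rational(-1, 4), 9) = Rational(-9, 4))
Add(Function('t')(0), 989) = Add(Rational(-9, 4), 989) = Rational(3947, 4)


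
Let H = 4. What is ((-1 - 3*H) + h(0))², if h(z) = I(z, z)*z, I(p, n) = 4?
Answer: 169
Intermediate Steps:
h(z) = 4*z
((-1 - 3*H) + h(0))² = ((-1 - 3*4) + 4*0)² = ((-1 - 12) + 0)² = (-13 + 0)² = (-13)² = 169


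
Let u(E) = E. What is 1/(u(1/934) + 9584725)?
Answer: 934/8952133151 ≈ 1.0433e-7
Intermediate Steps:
1/(u(1/934) + 9584725) = 1/(1/934 + 9584725) = 1/(8952133151/934) = 934/8952133151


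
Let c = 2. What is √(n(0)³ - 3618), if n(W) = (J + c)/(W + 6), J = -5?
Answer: I*√57890/4 ≈ 60.151*I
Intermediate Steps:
n(W) = -3/(6 + W) (n(W) = (-5 + 2)/(W + 6) = -3/(6 + W))
√(n(0)³ - 3618) = √((-3/(6 + 0))³ - 3618) = √((-3/6)³ - 3618) = √((-3*⅙)³ - 3618) = √((-½)³ - 3618) = √(-⅛ - 3618) = √(-28945/8) = I*√57890/4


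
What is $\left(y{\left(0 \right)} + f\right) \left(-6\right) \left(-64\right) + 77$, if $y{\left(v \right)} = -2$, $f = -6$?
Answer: $-2995$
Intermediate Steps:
$\left(y{\left(0 \right)} + f\right) \left(-6\right) \left(-64\right) + 77 = \left(-2 - 6\right) \left(-6\right) \left(-64\right) + 77 = \left(-8\right) \left(-6\right) \left(-64\right) + 77 = 48 \left(-64\right) + 77 = -3072 + 77 = -2995$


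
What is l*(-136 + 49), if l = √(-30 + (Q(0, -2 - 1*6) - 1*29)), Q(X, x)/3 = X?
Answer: -87*I*√59 ≈ -668.26*I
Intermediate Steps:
Q(X, x) = 3*X
l = I*√59 (l = √(-30 + (3*0 - 1*29)) = √(-30 + (0 - 29)) = √(-30 - 29) = √(-59) = I*√59 ≈ 7.6811*I)
l*(-136 + 49) = (I*√59)*(-136 + 49) = (I*√59)*(-87) = -87*I*√59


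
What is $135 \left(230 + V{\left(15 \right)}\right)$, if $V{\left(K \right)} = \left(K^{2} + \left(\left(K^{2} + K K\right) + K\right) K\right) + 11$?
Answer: $1004535$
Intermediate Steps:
$V{\left(K \right)} = 11 + K^{2} + K \left(K + 2 K^{2}\right)$ ($V{\left(K \right)} = \left(K^{2} + \left(\left(K^{2} + K^{2}\right) + K\right) K\right) + 11 = \left(K^{2} + \left(2 K^{2} + K\right) K\right) + 11 = \left(K^{2} + \left(K + 2 K^{2}\right) K\right) + 11 = \left(K^{2} + K \left(K + 2 K^{2}\right)\right) + 11 = 11 + K^{2} + K \left(K + 2 K^{2}\right)$)
$135 \left(230 + V{\left(15 \right)}\right) = 135 \left(230 + \left(11 + 2 \cdot 15^{2} + 2 \cdot 15^{3}\right)\right) = 135 \left(230 + \left(11 + 2 \cdot 225 + 2 \cdot 3375\right)\right) = 135 \left(230 + \left(11 + 450 + 6750\right)\right) = 135 \left(230 + 7211\right) = 135 \cdot 7441 = 1004535$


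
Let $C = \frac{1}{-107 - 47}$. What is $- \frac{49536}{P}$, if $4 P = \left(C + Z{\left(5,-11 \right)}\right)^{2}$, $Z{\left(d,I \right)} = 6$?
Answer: $- \frac{4699183104}{851929} \approx -5515.9$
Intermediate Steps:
$C = - \frac{1}{154}$ ($C = \frac{1}{-154} = - \frac{1}{154} \approx -0.0064935$)
$P = \frac{851929}{94864}$ ($P = \frac{\left(- \frac{1}{154} + 6\right)^{2}}{4} = \frac{\left(\frac{923}{154}\right)^{2}}{4} = \frac{1}{4} \cdot \frac{851929}{23716} = \frac{851929}{94864} \approx 8.9805$)
$- \frac{49536}{P} = - \frac{49536}{\frac{851929}{94864}} = \left(-49536\right) \frac{94864}{851929} = - \frac{4699183104}{851929}$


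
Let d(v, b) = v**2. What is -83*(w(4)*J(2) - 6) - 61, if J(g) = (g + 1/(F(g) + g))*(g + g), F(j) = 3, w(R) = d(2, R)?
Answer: -12423/5 ≈ -2484.6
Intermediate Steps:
w(R) = 4 (w(R) = 2**2 = 4)
J(g) = 2*g*(g + 1/(3 + g)) (J(g) = (g + 1/(3 + g))*(g + g) = (g + 1/(3 + g))*(2*g) = 2*g*(g + 1/(3 + g)))
-83*(w(4)*J(2) - 6) - 61 = -83*(4*(2*2*(1 + 2**2 + 3*2)/(3 + 2)) - 6) - 61 = -83*(4*(2*2*(1 + 4 + 6)/5) - 6) - 61 = -83*(4*(2*2*(1/5)*11) - 6) - 61 = -83*(4*(44/5) - 6) - 61 = -83*(176/5 - 6) - 61 = -83*146/5 - 61 = -12118/5 - 61 = -12423/5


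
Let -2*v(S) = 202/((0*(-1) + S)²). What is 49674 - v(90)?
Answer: 402359501/8100 ≈ 49674.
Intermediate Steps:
v(S) = -101/S² (v(S) = -101/((0*(-1) + S)²) = -101/((0 + S)²) = -101/(S²) = -101/S²)
49674 - v(90) = 49674 - (-101)/90² = 49674 - (-101)/8100 = 49674 - 1*(-101/8100) = 49674 + 101/8100 = 402359501/8100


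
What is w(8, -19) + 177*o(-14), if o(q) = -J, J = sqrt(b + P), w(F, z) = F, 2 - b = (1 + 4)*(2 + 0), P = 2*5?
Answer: 8 - 177*sqrt(2) ≈ -242.32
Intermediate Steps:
P = 10
b = -8 (b = 2 - (1 + 4)*(2 + 0) = 2 - 5*2 = 2 - 1*10 = 2 - 10 = -8)
J = sqrt(2) (J = sqrt(-8 + 10) = sqrt(2) ≈ 1.4142)
o(q) = -sqrt(2)
w(8, -19) + 177*o(-14) = 8 + 177*(-sqrt(2)) = 8 - 177*sqrt(2)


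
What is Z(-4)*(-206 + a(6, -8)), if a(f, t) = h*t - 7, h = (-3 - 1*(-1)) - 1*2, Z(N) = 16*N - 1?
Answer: 11765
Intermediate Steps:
Z(N) = -1 + 16*N
h = -4 (h = (-3 + 1) - 2 = -2 - 2 = -4)
a(f, t) = -7 - 4*t (a(f, t) = -4*t - 7 = -7 - 4*t)
Z(-4)*(-206 + a(6, -8)) = (-1 + 16*(-4))*(-206 + (-7 - 4*(-8))) = (-1 - 64)*(-206 + (-7 + 32)) = -65*(-206 + 25) = -65*(-181) = 11765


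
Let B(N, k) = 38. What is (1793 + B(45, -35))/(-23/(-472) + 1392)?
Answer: 864232/657047 ≈ 1.3153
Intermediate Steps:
(1793 + B(45, -35))/(-23/(-472) + 1392) = (1793 + 38)/(-23/(-472) + 1392) = 1831/(-23*(-1/472) + 1392) = 1831/(23/472 + 1392) = 1831/(657047/472) = 1831*(472/657047) = 864232/657047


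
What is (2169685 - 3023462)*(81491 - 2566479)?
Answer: 2121625599676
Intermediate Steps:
(2169685 - 3023462)*(81491 - 2566479) = -853777*(-2484988) = 2121625599676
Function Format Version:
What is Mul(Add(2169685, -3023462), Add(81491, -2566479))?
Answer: 2121625599676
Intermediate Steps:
Mul(Add(2169685, -3023462), Add(81491, -2566479)) = Mul(-853777, -2484988) = 2121625599676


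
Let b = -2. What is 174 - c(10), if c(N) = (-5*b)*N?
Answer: 74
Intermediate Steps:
c(N) = 10*N (c(N) = (-5*(-2))*N = 10*N)
174 - c(10) = 174 - 10*10 = 174 - 1*100 = 174 - 100 = 74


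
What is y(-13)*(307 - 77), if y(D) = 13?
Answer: 2990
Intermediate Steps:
y(-13)*(307 - 77) = 13*(307 - 77) = 13*230 = 2990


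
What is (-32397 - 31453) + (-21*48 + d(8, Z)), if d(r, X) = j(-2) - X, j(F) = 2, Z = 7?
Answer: -64863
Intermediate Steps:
d(r, X) = 2 - X
(-32397 - 31453) + (-21*48 + d(8, Z)) = (-32397 - 31453) + (-21*48 + (2 - 1*7)) = -63850 + (-1008 + (2 - 7)) = -63850 + (-1008 - 5) = -63850 - 1013 = -64863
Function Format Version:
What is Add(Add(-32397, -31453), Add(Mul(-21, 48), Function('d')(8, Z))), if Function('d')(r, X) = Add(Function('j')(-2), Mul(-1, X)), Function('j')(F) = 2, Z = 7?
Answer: -64863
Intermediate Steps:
Function('d')(r, X) = Add(2, Mul(-1, X))
Add(Add(-32397, -31453), Add(Mul(-21, 48), Function('d')(8, Z))) = Add(Add(-32397, -31453), Add(Mul(-21, 48), Add(2, Mul(-1, 7)))) = Add(-63850, Add(-1008, Add(2, -7))) = Add(-63850, Add(-1008, -5)) = Add(-63850, -1013) = -64863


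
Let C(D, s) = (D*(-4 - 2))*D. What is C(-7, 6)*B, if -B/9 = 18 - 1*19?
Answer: -2646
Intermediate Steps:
C(D, s) = -6*D² (C(D, s) = (D*(-6))*D = (-6*D)*D = -6*D²)
B = 9 (B = -9*(18 - 1*19) = -9*(18 - 19) = -9*(-1) = 9)
C(-7, 6)*B = -6*(-7)²*9 = -6*49*9 = -294*9 = -2646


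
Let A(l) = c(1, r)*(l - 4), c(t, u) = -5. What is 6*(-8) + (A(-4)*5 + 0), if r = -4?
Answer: 152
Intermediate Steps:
A(l) = 20 - 5*l (A(l) = -5*(l - 4) = -5*(-4 + l) = 20 - 5*l)
6*(-8) + (A(-4)*5 + 0) = 6*(-8) + ((20 - 5*(-4))*5 + 0) = -48 + ((20 + 20)*5 + 0) = -48 + (40*5 + 0) = -48 + (200 + 0) = -48 + 200 = 152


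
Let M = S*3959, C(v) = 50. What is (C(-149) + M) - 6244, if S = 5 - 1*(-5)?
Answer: 33396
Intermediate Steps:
S = 10 (S = 5 + 5 = 10)
M = 39590 (M = 10*3959 = 39590)
(C(-149) + M) - 6244 = (50 + 39590) - 6244 = 39640 - 6244 = 33396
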